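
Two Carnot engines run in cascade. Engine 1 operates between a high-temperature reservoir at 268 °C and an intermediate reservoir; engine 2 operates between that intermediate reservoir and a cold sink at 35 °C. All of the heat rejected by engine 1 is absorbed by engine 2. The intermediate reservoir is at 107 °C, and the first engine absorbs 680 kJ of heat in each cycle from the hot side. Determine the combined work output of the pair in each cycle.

T_H = 268 °C → 268 + 273.15 = 541.15 K.
T_C = 35 °C → 35 + 273.15 = 308.15 K.
Two reversible stages in series are equivalent to a single Carnot engine between T_H and T_C, so η_total = 1 − T_C/T_H = 1 − 308.15/541.15 = 0.4306.
W_total = η_total · Q_H = 0.4306 × 680 = 293 kJ.

W_total ≈ 293 kJ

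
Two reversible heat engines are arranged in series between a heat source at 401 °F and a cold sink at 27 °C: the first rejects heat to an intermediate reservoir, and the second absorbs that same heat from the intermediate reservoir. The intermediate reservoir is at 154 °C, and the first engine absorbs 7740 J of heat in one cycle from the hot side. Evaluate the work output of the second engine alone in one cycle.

T_H = 401 °F → (401 − 32) × 5/9 = 205.00 °C = 478.15 K.
T_C = 27 °C → 27 + 273.15 = 300.15 K.
T_m = 154 °C → 154 + 273.15 = 427.15 K.
Heat entering the second stage: Q_m = Q_H·(T_m/T_H) = 7740 × 427.15/478.15 = 6910 J.
Second-stage efficiency η₂ = 1 − T_C/T_m = 1 − 300.15/427.15 = 0.2973, so W₂ = η₂·Q_m = 2060 J.

W₂ ≈ 2060 J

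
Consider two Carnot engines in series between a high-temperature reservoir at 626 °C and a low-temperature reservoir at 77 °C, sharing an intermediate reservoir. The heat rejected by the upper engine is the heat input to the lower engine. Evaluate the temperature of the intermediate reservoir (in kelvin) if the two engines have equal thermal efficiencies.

T_H = 626 °C → 626 + 273.15 = 899.15 K.
T_C = 77 °C → 77 + 273.15 = 350.15 K.
Equal efficiencies require 1 − T_m/T_H = 1 − T_C/T_m, i.e. T_m/T_H = T_C/T_m, so T_m = √(T_H·T_C) = √(899.15 × 350.15) = 561.1 K.

T_m ≈ 561.1 K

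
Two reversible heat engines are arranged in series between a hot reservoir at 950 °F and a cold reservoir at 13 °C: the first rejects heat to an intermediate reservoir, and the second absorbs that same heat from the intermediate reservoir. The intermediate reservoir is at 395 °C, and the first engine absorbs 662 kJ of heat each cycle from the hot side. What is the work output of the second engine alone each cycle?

T_H = 950 °F → (950 − 32) × 5/9 = 510.00 °C = 783.15 K.
T_C = 13 °C → 13 + 273.15 = 286.15 K.
T_m = 395 °C → 395 + 273.15 = 668.15 K.
Heat entering the second stage: Q_m = Q_H·(T_m/T_H) = 662 × 668.15/783.15 = 565 kJ.
Second-stage efficiency η₂ = 1 − T_C/T_m = 1 − 286.15/668.15 = 0.5717, so W₂ = η₂·Q_m = 323 kJ.

W₂ ≈ 323 kJ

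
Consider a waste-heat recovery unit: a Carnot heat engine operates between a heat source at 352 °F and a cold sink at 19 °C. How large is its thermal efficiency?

T_H = 352 °F → (352 − 32) × 5/9 = 177.78 °C = 450.93 K.
T_C = 19 °C → 19 + 273.15 = 292.15 K.
Since the cycle is reversible, η = 1 − T_C/T_H = 1 − 292.15/450.93 = 0.352.

η ≈ 0.352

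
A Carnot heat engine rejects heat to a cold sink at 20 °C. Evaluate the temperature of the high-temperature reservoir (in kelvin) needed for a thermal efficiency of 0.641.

T_C = 20 °C → 20 + 273.15 = 293.15 K.
From η = 1 − T_C/T_H, solving for T_H gives T_H = T_C/(1 − η) = 293.15/(1 − 0.641) = 816.6 K.

T_H ≈ 816.6 K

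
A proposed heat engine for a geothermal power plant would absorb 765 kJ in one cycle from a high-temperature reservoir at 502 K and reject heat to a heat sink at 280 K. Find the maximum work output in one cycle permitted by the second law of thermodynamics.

W_max ≈ 338 kJ

The second-law ceiling is the Carnot efficiency, η_max = 1 − T_C/T_H = 1 − 280.00/502.00 = 0.4422.
W_max = η_max · Q_H = 0.4422 × 765 = 338 kJ.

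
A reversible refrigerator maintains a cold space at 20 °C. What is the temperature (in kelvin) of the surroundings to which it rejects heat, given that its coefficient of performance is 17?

T_H ≈ 310 K

T_C = 20 °C → 20 + 273.15 = 293.15 K.
COP_R = T_C/(T_H − T_C) ⇒ T_H = T_C·(1 + 1/COP_R) = 293.15 × (1 + 1/17) = 310 K.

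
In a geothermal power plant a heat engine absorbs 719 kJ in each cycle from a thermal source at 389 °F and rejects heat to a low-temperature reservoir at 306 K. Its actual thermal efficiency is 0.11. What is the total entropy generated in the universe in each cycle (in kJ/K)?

T_H = 389 °F → (389 − 32) × 5/9 = 198.33 °C = 471.48 K.
W = η·Q_H = 0.11 × 719 = 79.09 kJ, so Q_C = Q_H − W = 639.9 kJ.
Entropy balance on the reservoirs: −Q_H/T_H = -1.525 kJ/K, +Q_C/T_C = 2.091 kJ/K.
ΔS_univ = −Q_H/T_H + Q_C/T_C = 0.566 kJ/K (> 0, since η = 0.11 < η_Carnot = 0.351).

ΔS_univ ≈ 0.566 kJ/K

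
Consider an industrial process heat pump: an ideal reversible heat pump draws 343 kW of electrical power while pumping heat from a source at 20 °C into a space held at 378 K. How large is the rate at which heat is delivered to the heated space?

Q̇_H ≈ 1530 kW

T_C = 20 °C → 20 + 273.15 = 293.15 K.
The Carnot heat-pump COP is COP_HP = T_H/(T_H − T_C) = 378.00/84.85 = 4.4549.
Q_H = COP_HP · W = 4.4549 × 343 = 1530 kW.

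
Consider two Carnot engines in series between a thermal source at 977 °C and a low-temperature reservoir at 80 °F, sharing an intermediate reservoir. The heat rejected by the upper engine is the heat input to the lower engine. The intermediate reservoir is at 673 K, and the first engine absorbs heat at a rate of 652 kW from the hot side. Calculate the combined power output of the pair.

Ẇ_total ≈ 496 kW

T_H = 977 °C → 977 + 273.15 = 1250.15 K.
T_C = 80 °F → (80 − 32) × 5/9 = 26.67 °C = 299.82 K.
Two reversible stages in series are equivalent to a single Carnot engine between T_H and T_C, so η_total = 1 − T_C/T_H = 1 − 299.82/1250.15 = 0.7602.
W_total = η_total · Q_H = 0.7602 × 652 = 496 kW.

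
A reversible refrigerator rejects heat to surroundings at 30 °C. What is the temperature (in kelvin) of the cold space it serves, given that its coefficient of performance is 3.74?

T_H = 30 °C → 30 + 273.15 = 303.15 K.
COP_R = T_C/(T_H − T_C) ⇒ T_C = T_H·COP_R/(1 + COP_R) = 303.15 × 3.74/(1 + 3.74) = 239 K.

T_C ≈ 239 K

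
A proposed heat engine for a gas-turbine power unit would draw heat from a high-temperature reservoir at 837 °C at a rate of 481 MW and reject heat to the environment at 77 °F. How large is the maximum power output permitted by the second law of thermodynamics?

Ẇ_max ≈ 352 MW

T_H = 837 °C → 837 + 273.15 = 1110.15 K.
T_C = 77 °F → (77 − 32) × 5/9 = 25.00 °C = 298.15 K.
By the Carnot theorem, η_max = 1 − T_C/T_H = 1 − 298.15/1110.15 = 0.7314.
W_max = η_max · Q_H = 0.7314 × 481 = 352 MW.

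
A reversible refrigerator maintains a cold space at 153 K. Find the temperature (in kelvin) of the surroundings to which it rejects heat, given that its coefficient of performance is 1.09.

COP_R = T_C/(T_H − T_C) ⇒ T_H = T_C·(1 + 1/COP_R) = 153.00 × (1 + 1/1.09) = 293.4 K.

T_H ≈ 293.4 K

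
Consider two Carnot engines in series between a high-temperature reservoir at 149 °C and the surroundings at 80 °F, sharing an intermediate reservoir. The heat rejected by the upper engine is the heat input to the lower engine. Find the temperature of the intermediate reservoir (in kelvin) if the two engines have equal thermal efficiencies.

T_H = 149 °C → 149 + 273.15 = 422.15 K.
T_C = 80 °F → (80 − 32) × 5/9 = 26.67 °C = 299.82 K.
Equal efficiencies require 1 − T_m/T_H = 1 − T_C/T_m, i.e. T_m/T_H = T_C/T_m, so T_m = √(T_H·T_C) = √(422.15 × 299.82) = 355.8 K.

T_m ≈ 355.8 K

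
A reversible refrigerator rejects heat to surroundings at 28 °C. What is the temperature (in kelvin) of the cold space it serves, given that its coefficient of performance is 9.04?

T_C ≈ 271 K

T_H = 28 °C → 28 + 273.15 = 301.15 K.
COP_R = T_C/(T_H − T_C) ⇒ T_C = T_H·COP_R/(1 + COP_R) = 301.15 × 9.04/(1 + 9.04) = 271 K.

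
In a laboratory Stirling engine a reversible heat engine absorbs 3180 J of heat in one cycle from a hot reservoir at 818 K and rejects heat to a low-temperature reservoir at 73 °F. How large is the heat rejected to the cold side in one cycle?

Q_C ≈ 1150 J

T_C = 73 °F → (73 − 32) × 5/9 = 22.78 °C = 295.93 K.
For a reversible engine, η = 1 − T_C/T_H = 1 − 295.93/818.00 = 0.6382.
For a reversible cycle Q_C/Q_H = T_C/T_H, so Q_C = 3180 × 295.93/818.00 = 1150 J.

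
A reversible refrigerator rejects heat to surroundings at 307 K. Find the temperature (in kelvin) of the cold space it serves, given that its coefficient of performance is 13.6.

T_C ≈ 286 K

COP_R = T_C/(T_H − T_C) ⇒ T_C = T_H·COP_R/(1 + COP_R) = 307.00 × 13.6/(1 + 13.6) = 286 K.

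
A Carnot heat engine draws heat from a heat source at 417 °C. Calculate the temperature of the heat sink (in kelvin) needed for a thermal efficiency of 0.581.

T_C ≈ 289 K

T_H = 417 °C → 417 + 273.15 = 690.15 K.
From η = 1 − T_C/T_H, T_C = T_H·(1 − η) = 690.15 × (1 − 0.581) = 289 K.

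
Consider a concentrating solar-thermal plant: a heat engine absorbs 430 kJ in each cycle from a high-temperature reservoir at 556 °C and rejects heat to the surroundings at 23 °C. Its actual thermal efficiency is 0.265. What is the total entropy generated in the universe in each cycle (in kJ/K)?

T_H = 556 °C → 556 + 273.15 = 829.15 K.
T_C = 23 °C → 23 + 273.15 = 296.15 K.
W = η·Q_H = 0.265 × 430 = 114.0 kJ, so Q_C = Q_H − W = 316.1 kJ.
Reservoir entropy changes: ΔS_H = −Q_H/T_H = −430/829.15 = -0.5186 kJ/K and ΔS_C = +Q_C/T_C = 316.1/296.15 = 1.067 kJ/K.
ΔS_univ = −Q_H/T_H + Q_C/T_C = 0.549 kJ/K (> 0, since η = 0.265 < η_Carnot = 0.643).

ΔS_univ ≈ 0.549 kJ/K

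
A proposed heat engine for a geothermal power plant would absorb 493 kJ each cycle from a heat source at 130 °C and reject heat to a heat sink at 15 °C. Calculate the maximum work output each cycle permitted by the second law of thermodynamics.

T_H = 130 °C → 130 + 273.15 = 403.15 K.
T_C = 15 °C → 15 + 273.15 = 288.15 K.
The second-law ceiling is the Carnot efficiency, η_max = 1 − T_C/T_H = 1 − 288.15/403.15 = 0.2853.
W_max = η_max · Q_H = 0.2853 × 493 = 141 kJ.

W_max ≈ 141 kJ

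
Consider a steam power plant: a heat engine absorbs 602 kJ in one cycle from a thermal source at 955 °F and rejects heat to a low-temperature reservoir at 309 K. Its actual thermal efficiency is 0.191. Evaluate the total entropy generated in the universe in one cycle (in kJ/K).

T_H = 955 °F → (955 − 32) × 5/9 = 512.78 °C = 785.93 K.
W = η·Q_H = 0.191 × 602 = 115.0 kJ, so Q_C = Q_H − W = 487.0 kJ.
Reservoir entropy changes: ΔS_H = −Q_H/T_H = −602/785.93 = -0.7660 kJ/K and ΔS_C = +Q_C/T_C = 487.0/309.00 = 1.576 kJ/K.
ΔS_univ = −Q_H/T_H + Q_C/T_C = 0.8101 kJ/K (> 0, since η = 0.191 < η_Carnot = 0.607).

ΔS_univ ≈ 0.8101 kJ/K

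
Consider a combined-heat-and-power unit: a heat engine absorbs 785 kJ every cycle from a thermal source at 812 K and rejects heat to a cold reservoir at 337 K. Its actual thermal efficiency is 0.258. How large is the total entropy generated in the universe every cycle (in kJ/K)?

W = η·Q_H = 0.258 × 785 = 202.5 kJ, so Q_C = Q_H − W = 582.5 kJ.
The hot reservoir loses entropy Q_H/T_H = 785/812.00 = 0.9667 kJ/K; the cold reservoir gains Q_C/T_C = 582.5/337.00 = 1.728 kJ/K.
ΔS_univ = −Q_H/T_H + Q_C/T_C = 0.7616 kJ/K (> 0, since η = 0.258 < η_Carnot = 0.585).

ΔS_univ ≈ 0.7616 kJ/K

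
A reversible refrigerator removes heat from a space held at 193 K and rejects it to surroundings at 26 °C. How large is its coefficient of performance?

T_H = 26 °C → 26 + 273.15 = 299.15 K.
COP_R = T_C/(T_H − T_C) = 193.00/(299.15 − 193.00) = 1.82.

COP_R ≈ 1.82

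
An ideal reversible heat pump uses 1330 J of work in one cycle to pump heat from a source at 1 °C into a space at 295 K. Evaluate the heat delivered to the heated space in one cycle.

T_C = 1 °C → 1 + 273.15 = 274.15 K.
The Carnot heat-pump COP is COP_HP = T_H/(T_H − T_C) = 295.00/20.85 = 14.1487.
Q_H = COP_HP · W = 14.1487 × 1330 = 18800 J.

Q_H ≈ 18800 J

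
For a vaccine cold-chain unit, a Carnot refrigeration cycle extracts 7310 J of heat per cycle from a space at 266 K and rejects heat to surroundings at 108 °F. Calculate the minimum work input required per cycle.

W_in ≈ 1360 J

T_H = 108 °F → (108 − 32) × 5/9 = 42.22 °C = 315.37 K.
The reversible coefficient of performance is COP_R = T_C/(T_H − T_C) = 266.00/49.37 = 5.3876.
W = Q_C/COP_R = 7310/5.3876 = 1360 J.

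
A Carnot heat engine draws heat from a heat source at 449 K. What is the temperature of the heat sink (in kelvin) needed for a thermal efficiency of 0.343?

T_C ≈ 295 K

From η = 1 − T_C/T_H, T_C = T_H·(1 − η) = 449.00 × (1 − 0.343) = 295 K.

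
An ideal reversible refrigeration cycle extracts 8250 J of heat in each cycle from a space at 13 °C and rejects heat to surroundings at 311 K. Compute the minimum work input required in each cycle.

T_C = 13 °C → 13 + 273.15 = 286.15 K.
For a reversible refrigerator, COP_R = T_C/(T_H − T_C) = 286.15/24.85 = 11.5151.
W = Q_C/COP_R = 8250/11.5151 = 716 J.

W_in ≈ 716 J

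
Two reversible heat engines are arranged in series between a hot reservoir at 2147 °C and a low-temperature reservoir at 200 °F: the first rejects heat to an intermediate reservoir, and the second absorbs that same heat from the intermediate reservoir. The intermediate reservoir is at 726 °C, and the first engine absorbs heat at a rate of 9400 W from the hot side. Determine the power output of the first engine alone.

Ẇ₁ ≈ 5520 W

T_H = 2147 °C → 2147 + 273.15 = 2420.15 K.
T_C = 200 °F → (200 − 32) × 5/9 = 93.33 °C = 366.48 K.
T_m = 726 °C → 726 + 273.15 = 999.15 K.
First-stage efficiency η₁ = 1 − T_m/T_H = 1 − 999.15/2420.15 = 0.5872.
W₁ = η₁·Q_H = 0.5872 × 9400 = 5520 W.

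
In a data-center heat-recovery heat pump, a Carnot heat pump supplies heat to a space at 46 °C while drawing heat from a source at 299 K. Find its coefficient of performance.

COP_HP ≈ 15.8

T_H = 46 °C → 46 + 273.15 = 319.15 K.
The Carnot heat-pump COP is COP_HP = T_H/(T_H − T_C) = 319.15/(319.15 − 299.00) = 15.8.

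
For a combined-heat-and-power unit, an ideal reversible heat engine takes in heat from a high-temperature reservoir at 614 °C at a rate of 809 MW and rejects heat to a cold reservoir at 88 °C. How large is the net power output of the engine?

T_H = 614 °C → 614 + 273.15 = 887.15 K.
T_C = 88 °C → 88 + 273.15 = 361.15 K.
η_rev = 1 − T_C/T_H = 1 − 361.15/887.15 = 0.5929.
W = η·Q_H = 0.5929 × 809 = 480 MW.

Ẇ ≈ 480 MW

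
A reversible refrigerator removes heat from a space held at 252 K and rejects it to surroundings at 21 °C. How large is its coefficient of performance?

T_H = 21 °C → 21 + 273.15 = 294.15 K.
COP_R = T_C/(T_H − T_C) = 252.00/(294.15 − 252.00) = 5.98.

COP_R ≈ 5.98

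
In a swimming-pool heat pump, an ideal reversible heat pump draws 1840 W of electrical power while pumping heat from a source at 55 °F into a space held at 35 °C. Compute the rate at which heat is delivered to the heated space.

T_H = 35 °C → 35 + 273.15 = 308.15 K.
T_C = 55 °F → (55 − 32) × 5/9 = 12.78 °C = 285.93 K.
The Carnot heat-pump COP is COP_HP = T_H/(T_H − T_C) = 308.15/22.22 = 13.8667.
Q_H = COP_HP · W = 13.8667 × 1840 = 25510 W.

Q̇_H ≈ 25510 W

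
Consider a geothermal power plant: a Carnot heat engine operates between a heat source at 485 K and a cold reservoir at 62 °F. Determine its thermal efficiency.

T_C = 62 °F → (62 − 32) × 5/9 = 16.67 °C = 289.82 K.
Since the cycle is reversible, η = 1 − T_C/T_H = 1 − 289.82/485.00 = 0.402.

η ≈ 0.402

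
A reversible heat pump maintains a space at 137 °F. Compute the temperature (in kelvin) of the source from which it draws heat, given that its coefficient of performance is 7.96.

T_C ≈ 290 K

T_H = 137 °F → (137 − 32) × 5/9 = 58.33 °C = 331.48 K.
COP_HP = T_H/(T_H − T_C) ⇒ T_C = T_H·(COP_HP − 1)/COP_HP = 331.48 × (7.96 − 1)/7.96 = 290 K.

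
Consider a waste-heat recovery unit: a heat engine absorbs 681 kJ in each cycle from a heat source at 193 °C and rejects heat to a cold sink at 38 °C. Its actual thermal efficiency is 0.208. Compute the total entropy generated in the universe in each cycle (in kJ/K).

T_H = 193 °C → 193 + 273.15 = 466.15 K.
T_C = 38 °C → 38 + 273.15 = 311.15 K.
W = η·Q_H = 0.208 × 681 = 141.6 kJ, so Q_C = Q_H − W = 539.4 kJ.
Reservoir entropy changes: ΔS_H = −Q_H/T_H = −681/466.15 = -1.461 kJ/K and ΔS_C = +Q_C/T_C = 539.4/311.15 = 1.733 kJ/K.
ΔS_univ = −Q_H/T_H + Q_C/T_C = 0.2725 kJ/K (> 0, since η = 0.208 < η_Carnot = 0.333).

ΔS_univ ≈ 0.2725 kJ/K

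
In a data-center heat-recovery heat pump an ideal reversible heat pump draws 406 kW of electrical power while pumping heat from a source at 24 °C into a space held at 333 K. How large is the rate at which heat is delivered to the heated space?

T_C = 24 °C → 24 + 273.15 = 297.15 K.
COP_HP = T_H/(T_H − T_C) = 333.00/35.85 = 9.2887.
Q_H = COP_HP · W = 9.2887 × 406 = 3770 kW.

Q̇_H ≈ 3770 kW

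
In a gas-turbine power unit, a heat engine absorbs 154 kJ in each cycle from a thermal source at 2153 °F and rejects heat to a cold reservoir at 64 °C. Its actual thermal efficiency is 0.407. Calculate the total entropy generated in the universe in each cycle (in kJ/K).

T_H = 2153 °F → (2153 − 32) × 5/9 = 1178.33 °C = 1451.48 K.
T_C = 64 °C → 64 + 273.15 = 337.15 K.
W = η·Q_H = 0.407 × 154 = 62.68 kJ, so Q_C = Q_H − W = 91.32 kJ.
Reservoir entropy changes: ΔS_H = −Q_H/T_H = −154/1451.48 = -0.1061 kJ/K and ΔS_C = +Q_C/T_C = 91.32/337.15 = 0.2709 kJ/K.
ΔS_univ = −Q_H/T_H + Q_C/T_C = 0.165 kJ/K (> 0, since η = 0.407 < η_Carnot = 0.768).

ΔS_univ ≈ 0.165 kJ/K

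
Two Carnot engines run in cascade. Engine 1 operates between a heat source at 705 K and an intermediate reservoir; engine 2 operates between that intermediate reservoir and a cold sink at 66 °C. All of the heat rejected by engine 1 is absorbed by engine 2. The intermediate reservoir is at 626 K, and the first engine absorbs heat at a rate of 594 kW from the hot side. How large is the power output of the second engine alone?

Ẇ₂ ≈ 241.7 kW

T_C = 66 °C → 66 + 273.15 = 339.15 K.
Heat entering the second stage: Q_m = Q_H·(T_m/T_H) = 594 × 626.00/705.00 = 527.4 kW.
Second-stage efficiency η₂ = 1 − T_C/T_m = 1 − 339.15/626.00 = 0.4582, so W₂ = η₂·Q_m = 241.7 kW.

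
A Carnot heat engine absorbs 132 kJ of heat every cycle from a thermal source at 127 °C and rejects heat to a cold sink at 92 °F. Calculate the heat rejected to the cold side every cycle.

Q_C ≈ 101 kJ

T_H = 127 °C → 127 + 273.15 = 400.15 K.
T_C = 92 °F → (92 − 32) × 5/9 = 33.33 °C = 306.48 K.
Carnot efficiency: η = 1 − T_C/T_H = 1 − 306.48/400.15 = 0.2341.
For a reversible cycle Q_C/Q_H = T_C/T_H, so Q_C = 132 × 306.48/400.15 = 101 kJ.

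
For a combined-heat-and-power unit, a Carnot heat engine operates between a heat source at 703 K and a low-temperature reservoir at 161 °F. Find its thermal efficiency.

T_C = 161 °F → (161 − 32) × 5/9 = 71.67 °C = 344.82 K.
Carnot efficiency: η = 1 − T_C/T_H = 1 − 344.82/703.00 = 0.510.

η ≈ 0.510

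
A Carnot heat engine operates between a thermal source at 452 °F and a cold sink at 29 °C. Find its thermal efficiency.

η ≈ 0.4034

T_H = 452 °F → (452 − 32) × 5/9 = 233.33 °C = 506.48 K.
T_C = 29 °C → 29 + 273.15 = 302.15 K.
Since the cycle is reversible, η = 1 − T_C/T_H = 1 − 302.15/506.48 = 0.4034.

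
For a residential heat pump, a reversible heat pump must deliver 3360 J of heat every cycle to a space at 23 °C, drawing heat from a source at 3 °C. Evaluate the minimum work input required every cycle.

W_in ≈ 227 J

T_H = 23 °C → 23 + 273.15 = 296.15 K.
T_C = 3 °C → 3 + 273.15 = 276.15 K.
The Carnot heat-pump COP is COP_HP = T_H/(T_H − T_C) = 296.15/20.00 = 14.8075.
W = Q_H/COP_HP = 3360/14.8075 = 227 J.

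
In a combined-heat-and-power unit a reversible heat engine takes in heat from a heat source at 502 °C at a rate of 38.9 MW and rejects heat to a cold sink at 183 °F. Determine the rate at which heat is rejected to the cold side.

Q̇_C ≈ 17.9 MW

T_H = 502 °C → 502 + 273.15 = 775.15 K.
T_C = 183 °F → (183 − 32) × 5/9 = 83.89 °C = 357.04 K.
For a reversible engine, η = 1 − T_C/T_H = 1 − 357.04/775.15 = 0.5394.
For a reversible cycle Q_C/Q_H = T_C/T_H, so Q_C = 38.9 × 357.04/775.15 = 17.9 MW.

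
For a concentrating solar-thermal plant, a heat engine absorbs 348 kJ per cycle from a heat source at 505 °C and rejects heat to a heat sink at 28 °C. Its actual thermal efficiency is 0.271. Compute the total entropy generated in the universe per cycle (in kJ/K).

ΔS_univ ≈ 0.3952 kJ/K

T_H = 505 °C → 505 + 273.15 = 778.15 K.
T_C = 28 °C → 28 + 273.15 = 301.15 K.
W = η·Q_H = 0.271 × 348 = 94.31 kJ, so Q_C = Q_H − W = 253.7 kJ.
Entropy balance on the reservoirs: −Q_H/T_H = -0.4472 kJ/K, +Q_C/T_C = 0.8424 kJ/K.
ΔS_univ = −Q_H/T_H + Q_C/T_C = 0.3952 kJ/K (> 0, since η = 0.271 < η_Carnot = 0.613).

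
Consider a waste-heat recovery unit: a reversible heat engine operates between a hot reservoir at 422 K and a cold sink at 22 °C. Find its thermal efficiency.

η ≈ 0.301

T_C = 22 °C → 22 + 273.15 = 295.15 K.
The Carnot efficiency is η = 1 − T_C/T_H = 1 − 295.15/422.00 = 0.301.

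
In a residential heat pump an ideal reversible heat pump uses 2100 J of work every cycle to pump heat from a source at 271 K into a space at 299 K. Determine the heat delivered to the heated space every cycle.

Q_H ≈ 22420 J

Reversible heating COP: COP_HP = T_H/(T_H − T_C) = 299.00/28.00 = 10.6786.
Q_H = COP_HP · W = 10.6786 × 2100 = 22420 J.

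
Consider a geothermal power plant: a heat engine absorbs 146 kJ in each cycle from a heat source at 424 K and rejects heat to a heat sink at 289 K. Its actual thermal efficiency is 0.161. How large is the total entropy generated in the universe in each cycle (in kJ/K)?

W = η·Q_H = 0.161 × 146 = 23.51 kJ, so Q_C = Q_H − W = 122.5 kJ.
Reservoir entropy changes: ΔS_H = −Q_H/T_H = −146/424.00 = -0.3443 kJ/K and ΔS_C = +Q_C/T_C = 122.5/289.00 = 0.4239 kJ/K.
ΔS_univ = −Q_H/T_H + Q_C/T_C = 0.07952 kJ/K (> 0, since η = 0.161 < η_Carnot = 0.318).

ΔS_univ ≈ 0.07952 kJ/K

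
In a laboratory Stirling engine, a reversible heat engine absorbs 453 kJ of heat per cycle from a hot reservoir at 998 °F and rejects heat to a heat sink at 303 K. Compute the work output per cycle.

T_H = 998 °F → (998 − 32) × 5/9 = 536.67 °C = 809.82 K.
The Carnot efficiency is η = 1 − T_C/T_H = 1 − 303.00/809.82 = 0.6258.
W = η·Q_H = 0.6258 × 453 = 284 kJ.

W ≈ 284 kJ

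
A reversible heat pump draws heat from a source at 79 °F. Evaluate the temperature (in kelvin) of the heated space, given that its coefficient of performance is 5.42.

T_H ≈ 367 K

T_C = 79 °F → (79 − 32) × 5/9 = 26.11 °C = 299.26 K.
COP_HP = T_H/(T_H − T_C) ⇒ T_H = T_C·COP_HP/(COP_HP − 1) = 299.26 × 5.42/(5.42 − 1) = 367 K.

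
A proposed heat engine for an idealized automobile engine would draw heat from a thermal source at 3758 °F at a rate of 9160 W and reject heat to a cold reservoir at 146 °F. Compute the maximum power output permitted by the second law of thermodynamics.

T_H = 3758 °F → (3758 − 32) × 5/9 = 2070.00 °C = 2343.15 K.
T_C = 146 °F → (146 − 32) × 5/9 = 63.33 °C = 336.48 K.
By the Carnot theorem, η_max = 1 − T_C/T_H = 1 − 336.48/2343.15 = 0.8564.
W_max = η_max · Q_H = 0.8564 × 9160 = 7840 W.

Ẇ_max ≈ 7840 W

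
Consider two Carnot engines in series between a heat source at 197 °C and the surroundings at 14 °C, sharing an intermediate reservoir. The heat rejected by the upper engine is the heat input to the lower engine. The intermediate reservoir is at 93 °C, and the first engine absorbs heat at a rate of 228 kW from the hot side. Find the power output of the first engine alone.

Ẇ₁ ≈ 50.43 kW

T_H = 197 °C → 197 + 273.15 = 470.15 K.
T_C = 14 °C → 14 + 273.15 = 287.15 K.
T_m = 93 °C → 93 + 273.15 = 366.15 K.
First-stage efficiency η₁ = 1 − T_m/T_H = 1 − 366.15/470.15 = 0.2212.
W₁ = η₁·Q_H = 0.2212 × 228 = 50.43 kW.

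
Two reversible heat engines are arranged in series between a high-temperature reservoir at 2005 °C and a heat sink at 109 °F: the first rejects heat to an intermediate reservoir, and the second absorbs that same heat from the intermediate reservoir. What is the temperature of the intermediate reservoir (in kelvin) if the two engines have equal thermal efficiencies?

T_H = 2005 °C → 2005 + 273.15 = 2278.15 K.
T_C = 109 °F → (109 − 32) × 5/9 = 42.78 °C = 315.93 K.
Equal efficiencies require 1 − T_m/T_H = 1 − T_C/T_m, i.e. T_m/T_H = T_C/T_m, so T_m = √(T_H·T_C) = √(2278.15 × 315.93) = 848 K.

T_m ≈ 848 K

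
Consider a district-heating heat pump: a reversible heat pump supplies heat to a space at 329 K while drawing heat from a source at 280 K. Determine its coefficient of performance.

COP_HP ≈ 6.71

For a reversible heat pump, COP_HP = T_H/(T_H − T_C) = 329.00/(329.00 − 280.00) = 6.71.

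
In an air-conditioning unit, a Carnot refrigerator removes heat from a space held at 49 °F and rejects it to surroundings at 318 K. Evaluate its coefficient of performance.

COP_R ≈ 7.98

T_C = 49 °F → (49 − 32) × 5/9 = 9.44 °C = 282.59 K.
The reversible coefficient of performance is COP_R = T_C/(T_H − T_C) = 282.59/(318.00 − 282.59) = 7.98.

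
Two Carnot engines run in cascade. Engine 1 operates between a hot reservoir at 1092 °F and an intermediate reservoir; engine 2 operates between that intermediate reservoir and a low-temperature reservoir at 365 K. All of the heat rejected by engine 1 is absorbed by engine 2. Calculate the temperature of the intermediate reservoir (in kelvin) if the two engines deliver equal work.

T_m ≈ 614 K

T_H = 1092 °F → (1092 − 32) × 5/9 = 588.89 °C = 862.04 K.
For reversible stages Q_m = Q_H·(T_m/T_H). Setting W₁ = Q_H(1 − T_m/T_H) equal to W₂ = Q_m(1 − T_C/T_m) = Q_H·(T_m − T_C)/T_H gives T_H − T_m = T_m − T_C, so T_m = (T_H + T_C)/2 = (862.04 + 365.00)/2 = 614 K.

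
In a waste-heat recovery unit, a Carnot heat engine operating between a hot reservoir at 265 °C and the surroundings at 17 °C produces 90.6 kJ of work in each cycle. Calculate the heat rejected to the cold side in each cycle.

Q_C ≈ 106 kJ

T_H = 265 °C → 265 + 273.15 = 538.15 K.
T_C = 17 °C → 17 + 273.15 = 290.15 K.
η_rev = 1 − T_C/T_H = 1 − 290.15/538.15 = 0.4608.
Since Q_C/Q_H = T_C/T_H and Q_H = W/η, Q_C = W·T_C/(T_H − T_C) = 90.6 × 290.15/248.00 = 106 kJ.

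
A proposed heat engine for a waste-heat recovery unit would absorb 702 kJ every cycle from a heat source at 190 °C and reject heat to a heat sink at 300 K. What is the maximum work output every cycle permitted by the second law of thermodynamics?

W_max ≈ 247 kJ

T_H = 190 °C → 190 + 273.15 = 463.15 K.
The upper bound on efficiency is η_max = 1 − T_C/T_H = 1 − 300.00/463.15 = 0.3523.
W_max = η_max · Q_H = 0.3523 × 702 = 247 kJ.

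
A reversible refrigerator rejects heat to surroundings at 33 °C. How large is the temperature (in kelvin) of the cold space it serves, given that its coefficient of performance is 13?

T_H = 33 °C → 33 + 273.15 = 306.15 K.
COP_R = T_C/(T_H − T_C) ⇒ T_C = T_H·COP_R/(1 + COP_R) = 306.15 × 13/(1 + 13) = 284 K.

T_C ≈ 284 K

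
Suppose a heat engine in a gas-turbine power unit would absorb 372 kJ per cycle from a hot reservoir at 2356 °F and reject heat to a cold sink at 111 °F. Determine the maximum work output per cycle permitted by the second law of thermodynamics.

T_H = 2356 °F → (2356 − 32) × 5/9 = 1291.11 °C = 1564.26 K.
T_C = 111 °F → (111 − 32) × 5/9 = 43.89 °C = 317.04 K.
The upper bound on efficiency is η_max = 1 − T_C/T_H = 1 − 317.04/1564.26 = 0.7973.
W_max = η_max · Q_H = 0.7973 × 372 = 296.6 kJ.

W_max ≈ 296.6 kJ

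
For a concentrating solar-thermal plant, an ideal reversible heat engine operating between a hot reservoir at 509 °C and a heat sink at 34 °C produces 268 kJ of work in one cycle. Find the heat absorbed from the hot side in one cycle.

T_H = 509 °C → 509 + 273.15 = 782.15 K.
T_C = 34 °C → 34 + 273.15 = 307.15 K.
Carnot efficiency: η = 1 − T_C/T_H = 1 − 307.15/782.15 = 0.6073.
Q_H = W/η = 268/0.6073 = 441 kJ.

Q_H ≈ 441 kJ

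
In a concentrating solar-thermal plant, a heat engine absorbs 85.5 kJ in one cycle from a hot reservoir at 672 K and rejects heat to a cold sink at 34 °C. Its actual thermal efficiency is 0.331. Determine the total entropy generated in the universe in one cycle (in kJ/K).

T_C = 34 °C → 34 + 273.15 = 307.15 K.
W = η·Q_H = 0.331 × 85.5 = 28.30 kJ, so Q_C = Q_H − W = 57.20 kJ.
Reservoir entropy changes: ΔS_H = −Q_H/T_H = −85.5/672.00 = -0.1272 kJ/K and ΔS_C = +Q_C/T_C = 57.20/307.15 = 0.1862 kJ/K.
ΔS_univ = −Q_H/T_H + Q_C/T_C = 0.05899 kJ/K (> 0, since η = 0.331 < η_Carnot = 0.543).

ΔS_univ ≈ 0.05899 kJ/K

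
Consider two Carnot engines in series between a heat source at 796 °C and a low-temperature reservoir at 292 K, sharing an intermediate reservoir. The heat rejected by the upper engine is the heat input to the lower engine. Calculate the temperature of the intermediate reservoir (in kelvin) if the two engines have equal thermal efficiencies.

T_m ≈ 558.7 K

T_H = 796 °C → 796 + 273.15 = 1069.15 K.
Equal efficiencies require 1 − T_m/T_H = 1 − T_C/T_m, i.e. T_m/T_H = T_C/T_m, so T_m = √(T_H·T_C) = √(1069.15 × 292.00) = 558.7 K.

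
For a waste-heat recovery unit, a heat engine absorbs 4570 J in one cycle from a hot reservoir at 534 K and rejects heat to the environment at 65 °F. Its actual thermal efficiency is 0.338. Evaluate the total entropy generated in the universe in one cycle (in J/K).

ΔS_univ ≈ 1.82 J/K

T_C = 65 °F → (65 − 32) × 5/9 = 18.33 °C = 291.48 K.
W = η·Q_H = 0.338 × 4570 = 1545 J, so Q_C = Q_H − W = 3025 J.
Reservoir entropy changes: ΔS_H = −Q_H/T_H = −4570/534.00 = -8.558 J/K and ΔS_C = +Q_C/T_C = 3025/291.48 = 10.38 J/K.
ΔS_univ = −Q_H/T_H + Q_C/T_C = 1.82 J/K (> 0, since η = 0.338 < η_Carnot = 0.454).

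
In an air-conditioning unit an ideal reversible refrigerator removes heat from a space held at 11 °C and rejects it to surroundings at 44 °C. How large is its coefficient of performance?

T_H = 44 °C → 44 + 273.15 = 317.15 K.
T_C = 11 °C → 11 + 273.15 = 284.15 K.
The reversible coefficient of performance is COP_R = T_C/(T_H − T_C) = 284.15/(317.15 − 284.15) = 8.611.

COP_R ≈ 8.611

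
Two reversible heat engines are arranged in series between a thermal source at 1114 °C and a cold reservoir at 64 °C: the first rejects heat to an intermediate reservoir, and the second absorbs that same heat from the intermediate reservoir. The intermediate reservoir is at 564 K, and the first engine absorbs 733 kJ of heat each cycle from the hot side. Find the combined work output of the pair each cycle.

T_H = 1114 °C → 1114 + 273.15 = 1387.15 K.
T_C = 64 °C → 64 + 273.15 = 337.15 K.
Two reversible stages in series are equivalent to a single Carnot engine between T_H and T_C, so η_total = 1 − T_C/T_H = 1 − 337.15/1387.15 = 0.7569.
W_total = η_total · Q_H = 0.7569 × 733 = 555 kJ.

W_total ≈ 555 kJ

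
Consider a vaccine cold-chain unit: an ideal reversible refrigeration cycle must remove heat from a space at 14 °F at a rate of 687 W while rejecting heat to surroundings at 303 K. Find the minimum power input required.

T_C = 14 °F → (14 − 32) × 5/9 = -10.00 °C = 263.15 K.
Carnot COP: COP_R = T_C/(T_H − T_C) = 263.15/39.85 = 6.6035.
W = Q_C/COP_R = 687/6.6035 = 104 W.

Ẇ_in ≈ 104 W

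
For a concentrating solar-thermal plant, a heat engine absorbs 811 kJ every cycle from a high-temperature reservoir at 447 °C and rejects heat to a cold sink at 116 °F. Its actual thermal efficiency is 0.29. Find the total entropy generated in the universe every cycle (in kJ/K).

T_H = 447 °C → 447 + 273.15 = 720.15 K.
T_C = 116 °F → (116 − 32) × 5/9 = 46.67 °C = 319.82 K.
W = η·Q_H = 0.29 × 811 = 235.2 kJ, so Q_C = Q_H − W = 575.8 kJ.
The hot reservoir loses entropy Q_H/T_H = 811/720.15 = 1.126 kJ/K; the cold reservoir gains Q_C/T_C = 575.8/319.82 = 1.800 kJ/K.
ΔS_univ = −Q_H/T_H + Q_C/T_C = 0.6743 kJ/K (> 0, since η = 0.29 < η_Carnot = 0.556).

ΔS_univ ≈ 0.6743 kJ/K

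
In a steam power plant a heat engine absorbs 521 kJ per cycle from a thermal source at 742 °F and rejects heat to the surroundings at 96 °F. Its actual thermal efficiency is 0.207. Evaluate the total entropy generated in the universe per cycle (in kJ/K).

T_H = 742 °F → (742 − 32) × 5/9 = 394.44 °C = 667.59 K.
T_C = 96 °F → (96 − 32) × 5/9 = 35.56 °C = 308.71 K.
W = η·Q_H = 0.207 × 521 = 107.8 kJ, so Q_C = Q_H − W = 413.2 kJ.
Entropy balance on the reservoirs: −Q_H/T_H = -0.7804 kJ/K, +Q_C/T_C = 1.338 kJ/K.
ΔS_univ = −Q_H/T_H + Q_C/T_C = 0.5579 kJ/K (> 0, since η = 0.207 < η_Carnot = 0.538).

ΔS_univ ≈ 0.5579 kJ/K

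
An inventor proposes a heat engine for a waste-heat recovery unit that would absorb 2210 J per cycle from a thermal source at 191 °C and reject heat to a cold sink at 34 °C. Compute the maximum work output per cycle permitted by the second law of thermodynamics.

W_max ≈ 748 J

T_H = 191 °C → 191 + 273.15 = 464.15 K.
T_C = 34 °C → 34 + 273.15 = 307.15 K.
The second-law ceiling is the Carnot efficiency, η_max = 1 − T_C/T_H = 1 − 307.15/464.15 = 0.3383.
W_max = η_max · Q_H = 0.3383 × 2210 = 748 J.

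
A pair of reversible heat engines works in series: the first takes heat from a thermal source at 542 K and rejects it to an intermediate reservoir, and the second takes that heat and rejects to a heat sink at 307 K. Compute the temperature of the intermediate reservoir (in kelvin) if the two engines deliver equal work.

T_m ≈ 424 K

For reversible stages Q_m = Q_H·(T_m/T_H). Setting W₁ = Q_H(1 − T_m/T_H) equal to W₂ = Q_m(1 − T_C/T_m) = Q_H·(T_m − T_C)/T_H gives T_H − T_m = T_m − T_C, so T_m = (T_H + T_C)/2 = (542.00 + 307.00)/2 = 424 K.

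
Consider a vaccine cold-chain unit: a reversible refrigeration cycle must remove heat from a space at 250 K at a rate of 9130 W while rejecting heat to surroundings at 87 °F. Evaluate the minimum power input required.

T_H = 87 °F → (87 − 32) × 5/9 = 30.56 °C = 303.71 K.
For a reversible refrigerator, COP_R = T_C/(T_H − T_C) = 250.00/53.71 = 4.6550.
W = Q_C/COP_R = 9130/4.6550 = 1960 W.

Ẇ_in ≈ 1960 W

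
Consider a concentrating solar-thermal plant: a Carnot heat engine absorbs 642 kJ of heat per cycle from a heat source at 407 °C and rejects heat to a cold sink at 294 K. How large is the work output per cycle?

T_H = 407 °C → 407 + 273.15 = 680.15 K.
For a reversible engine, η = 1 − T_C/T_H = 1 − 294.00/680.15 = 0.5677.
W = η·Q_H = 0.5677 × 642 = 364 kJ.

W ≈ 364 kJ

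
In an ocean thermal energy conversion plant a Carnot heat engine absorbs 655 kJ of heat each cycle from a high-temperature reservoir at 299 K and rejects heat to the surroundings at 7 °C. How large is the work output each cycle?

T_C = 7 °C → 7 + 273.15 = 280.15 K.
The Carnot efficiency is η = 1 − T_C/T_H = 1 − 280.15/299.00 = 0.0630.
W = η·Q_H = 0.0630 × 655 = 41.3 kJ.

W ≈ 41.3 kJ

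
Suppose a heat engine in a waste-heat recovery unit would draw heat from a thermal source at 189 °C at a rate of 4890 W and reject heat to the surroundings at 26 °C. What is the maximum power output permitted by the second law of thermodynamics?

Ẇ_max ≈ 1720 W

T_H = 189 °C → 189 + 273.15 = 462.15 K.
T_C = 26 °C → 26 + 273.15 = 299.15 K.
No engine can exceed the Carnot limit: η_max = 1 − T_C/T_H = 1 − 299.15/462.15 = 0.3527.
W_max = η_max · Q_H = 0.3527 × 4890 = 1720 W.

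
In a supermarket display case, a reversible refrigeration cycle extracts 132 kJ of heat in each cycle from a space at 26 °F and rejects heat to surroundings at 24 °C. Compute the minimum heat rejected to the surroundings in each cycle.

T_H = 24 °C → 24 + 273.15 = 297.15 K.
T_C = 26 °F → (26 − 32) × 5/9 = -3.33 °C = 269.82 K.
For a reversible cycle Q_H/Q_C = T_H/T_C, so Q_H = Q_C·T_H/T_C = 132 × 297.15/269.82 = 145.4 kJ.

Q_H ≈ 145.4 kJ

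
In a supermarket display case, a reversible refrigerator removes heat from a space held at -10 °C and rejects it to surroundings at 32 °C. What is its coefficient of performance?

T_H = 32 °C → 32 + 273.15 = 305.15 K.
T_C = -10 °C → -10 + 273.15 = 263.15 K.
For a reversible refrigerator, COP_R = T_C/(T_H − T_C) = 263.15/(305.15 − 263.15) = 6.265.

COP_R ≈ 6.265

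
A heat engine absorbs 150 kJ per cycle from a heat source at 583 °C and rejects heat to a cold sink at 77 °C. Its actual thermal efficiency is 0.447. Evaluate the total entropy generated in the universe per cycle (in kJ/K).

ΔS_univ ≈ 0.0617 kJ/K

T_H = 583 °C → 583 + 273.15 = 856.15 K.
T_C = 77 °C → 77 + 273.15 = 350.15 K.
W = η·Q_H = 0.447 × 150 = 67.05 kJ, so Q_C = Q_H − W = 82.95 kJ.
Entropy balance on the reservoirs: −Q_H/T_H = -0.1752 kJ/K, +Q_C/T_C = 0.2369 kJ/K.
ΔS_univ = −Q_H/T_H + Q_C/T_C = 0.0617 kJ/K (> 0, since η = 0.447 < η_Carnot = 0.591).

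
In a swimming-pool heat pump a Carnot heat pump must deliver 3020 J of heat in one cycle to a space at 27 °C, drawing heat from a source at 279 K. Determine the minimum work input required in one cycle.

T_H = 27 °C → 27 + 273.15 = 300.15 K.
COP_HP = T_H/(T_H − T_C) = 300.15/21.15 = 14.1915.
W = Q_H/COP_HP = 3020/14.1915 = 213 J.

W_in ≈ 213 J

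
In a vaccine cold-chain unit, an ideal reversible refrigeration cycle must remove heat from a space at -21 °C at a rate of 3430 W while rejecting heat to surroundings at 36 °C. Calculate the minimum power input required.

Ẇ_in ≈ 775 W

T_H = 36 °C → 36 + 273.15 = 309.15 K.
T_C = -21 °C → -21 + 273.15 = 252.15 K.
COP_R = T_C/(T_H − T_C) = 252.15/57.00 = 4.4237.
W = Q_C/COP_R = 3430/4.4237 = 775 W.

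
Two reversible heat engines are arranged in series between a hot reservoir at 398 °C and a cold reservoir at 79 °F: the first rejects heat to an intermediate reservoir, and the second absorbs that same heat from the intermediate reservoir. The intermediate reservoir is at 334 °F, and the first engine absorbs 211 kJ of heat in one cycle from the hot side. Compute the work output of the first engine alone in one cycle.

W₁ ≈ 72.4 kJ

T_H = 398 °C → 398 + 273.15 = 671.15 K.
T_C = 79 °F → (79 − 32) × 5/9 = 26.11 °C = 299.26 K.
T_m = 334 °F → (334 − 32) × 5/9 = 167.78 °C = 440.93 K.
First-stage efficiency η₁ = 1 − T_m/T_H = 1 − 440.93/671.15 = 0.3430.
W₁ = η₁·Q_H = 0.3430 × 211 = 72.4 kJ.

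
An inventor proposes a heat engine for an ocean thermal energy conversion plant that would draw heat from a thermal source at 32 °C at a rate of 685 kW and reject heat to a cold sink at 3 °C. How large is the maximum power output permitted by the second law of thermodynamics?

Ẇ_max ≈ 65.10 kW

T_H = 32 °C → 32 + 273.15 = 305.15 K.
T_C = 3 °C → 3 + 273.15 = 276.15 K.
No engine can exceed the Carnot limit: η_max = 1 − T_C/T_H = 1 − 276.15/305.15 = 0.0950.
W_max = η_max · Q_H = 0.0950 × 685 = 65.10 kW.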